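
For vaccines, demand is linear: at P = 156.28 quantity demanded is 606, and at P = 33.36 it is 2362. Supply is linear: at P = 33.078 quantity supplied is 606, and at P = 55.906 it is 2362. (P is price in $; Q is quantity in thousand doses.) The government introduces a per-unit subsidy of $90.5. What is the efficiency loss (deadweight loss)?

Demand slope = (33.36 − 156.28)/(2362 − 606) = −0.07, so P = 198.7 − 0.07Q.
Supply slope = (55.906 − 33.078)/(2362 − 606) = 0.013, so P = 25.2 + 0.013Q.
Competitive equilibrium: 198.7 − 0.07Q = 25.2 + 0.013Q → Q* = 2090.3614, P* = 52.3747.
The subsidy lowers effective supply by 90.5: P = 0.013Q − 65.3.
New quantity: 198.7 − 0.07Q = 0.013Q − 65.3 → Q' = 3180.7229.
Overproduction ΔQ = 3180.7229 − 2090.3614 = 1090.3615; wedge = subsidy = 90.5.
Deadweight loss = ½ × 1090.3615 × 90.5 = $49338.86 thousand.

$49338.86 thousand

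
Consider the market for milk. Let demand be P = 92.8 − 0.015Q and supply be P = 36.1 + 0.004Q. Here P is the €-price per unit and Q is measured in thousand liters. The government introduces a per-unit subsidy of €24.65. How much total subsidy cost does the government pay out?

Competitive equilibrium: 92.8 − 0.015Q = 36.1 + 0.004Q → Q* = 2984.2105, P* = 48.0368.
The subsidy lowers effective supply by 24.65: P = 11.45 + 0.004Q.
New quantity: 92.8 − 0.015Q = 11.45 + 0.004Q → Q' = 4281.5789.
Total subsidy cost = 24.65 × 4281.5789 = €105540.92 thousand.

€105540.92 thousand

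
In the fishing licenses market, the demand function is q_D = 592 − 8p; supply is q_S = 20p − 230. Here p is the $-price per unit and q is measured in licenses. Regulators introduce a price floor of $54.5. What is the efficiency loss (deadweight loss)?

$3540.11

In inverse form: demand p = 74 − 0.125q, supply p = 11.5 + 0.05q.
Competitive equilibrium: 74 − 0.125q = 11.5 + 0.05q → q* = 357.14286, p* = 29.35714.
At the floor p = 54.5, quantity demanded = (74 − 54.5)/0.125 = 156.
Sellers' marginal cost at q' = 156: 11.5 + 0.05·156 = 19.3.
Δq = 357.14286 − 156 = 201.14286; wedge = 54.5 − 19.3 = 35.2.
Deadweight loss = ½ × 201.14286 × 35.2 = $3540.11.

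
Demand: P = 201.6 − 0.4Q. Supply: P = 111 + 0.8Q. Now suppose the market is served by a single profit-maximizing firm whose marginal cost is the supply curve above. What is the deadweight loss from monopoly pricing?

Competitive equilibrium: 201.6 − 0.4Q = 111 + 0.8Q → Q* = 75.5, P* = 171.4.
Marginal revenue: MR = 201.6 − 0.8Q. Set MR = MC: 201.6 − 0.8Q = 111 + 0.8Q → Q_m = 56.625.
Price P_m = 201.6 − 0.4·56.625 = 178.95; MC(Q_m) = 111 + 0.8·56.625 = 156.3.
Competitive Q* = 75.5, so ΔQ = 18.875; wedge = 178.95 − 156.3 = 22.65.
Deadweight loss = ½ × 18.875 × 22.65 = 213.76.

213.76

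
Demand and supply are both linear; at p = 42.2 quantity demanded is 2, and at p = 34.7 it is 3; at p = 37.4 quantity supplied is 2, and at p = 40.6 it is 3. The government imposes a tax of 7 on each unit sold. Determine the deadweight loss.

Demand slope = (34.7 − 42.2)/(3 − 2) = −7.5, so p = 57.2 − 7.5q.
Supply slope = (40.6 − 37.4)/(3 − 2) = 3.2, so p = 31 + 3.2q.
Competitive equilibrium: 57.2 − 7.5q = 31 + 3.2q → q* = 2.4486, p* = 38.8355.
With the tax, the buyer price exceeds the seller price by 7: (57.2 − 7.5q) − (31 + 3.2q) = 7 → q' = 1.7944.
Δq = 2.4486 − 1.7944 = 0.6542; the wedge equals the tax, 7.
DWL = ½ × 0.6542 × 7 = 2.29.

2.29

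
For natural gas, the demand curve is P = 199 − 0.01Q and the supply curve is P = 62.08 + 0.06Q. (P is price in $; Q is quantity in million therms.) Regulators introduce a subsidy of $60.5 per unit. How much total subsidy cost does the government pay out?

$170627.29 million

Competitive equilibrium: 199 − 0.01Q = 62.08 + 0.06Q → Q* = 1956, P* = 179.44.
The subsidy lowers effective supply by 60.5: P = 1.58 + 0.06Q.
New quantity: 199 − 0.01Q = 1.58 + 0.06Q → Q' = 2820.28571.
Total subsidy cost = 60.5 × 2820.28571 = $170627.29 million.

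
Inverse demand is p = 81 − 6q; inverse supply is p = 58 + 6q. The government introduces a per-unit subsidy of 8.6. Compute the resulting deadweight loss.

3.08

Competitive equilibrium: 81 − 6q = 58 + 6q → q* = 1.9167, p* = 69.5.
The subsidy lowers effective supply by 8.6: p = 49.4 + 6q.
New quantity: 81 − 6q = 49.4 + 6q → q' = 2.6333.
Overproduction Δq = 2.6333 − 1.9167 = 0.7166; wedge = subsidy = 8.6.
Deadweight loss = ½ × 0.7166 × 8.6 = 3.08.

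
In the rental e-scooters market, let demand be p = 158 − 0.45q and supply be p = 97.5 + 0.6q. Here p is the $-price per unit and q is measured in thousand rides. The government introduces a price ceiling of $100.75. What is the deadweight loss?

$1430.67 thousand

Competitive equilibrium: 158 − 0.45q = 97.5 + 0.6q → q* = 57.619, p* = 132.0714.
At the ceiling p = 100.75, quantity supplied = (100.75 − 97.5)/0.6 = 5.4167.
Willingness to pay at q' = 5.4167: 158 − 0.45·5.4167 = 155.5625.
Δq = 57.619 − 5.4167 = 52.2023; wedge = 155.5625 − 100.75 = 54.8125.
Deadweight loss = ½ × 52.2023 × 54.8125 = $1430.67 thousand.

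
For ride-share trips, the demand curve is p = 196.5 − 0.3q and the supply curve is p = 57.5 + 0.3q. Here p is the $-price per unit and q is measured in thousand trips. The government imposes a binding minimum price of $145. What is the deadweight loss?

$1080 thousand

Competitive equilibrium: 196.5 − 0.3q = 57.5 + 0.3q → q* = 231.6667, p* = 127.
At the floor p = 145, quantity demanded = (196.5 − 145)/0.3 = 171.6667.
Sellers' marginal cost at q' = 171.6667: 57.5 + 0.3·171.6667 = 109.
Δq = 231.6667 − 171.6667 = 60; wedge = 145 − 109 = 36.
The triangle = ½ × 60 × 36 = $1080 thousand.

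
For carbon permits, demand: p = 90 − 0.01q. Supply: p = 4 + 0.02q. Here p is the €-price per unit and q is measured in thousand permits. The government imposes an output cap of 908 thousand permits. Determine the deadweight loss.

€57545.63 thousand

Competitive equilibrium: 90 − 0.01q = 4 + 0.02q → q* = 2866.6667, p* = 61.3333.
At q = 908: demand price = 90 − 0.01·908 = 80.92; supply price = 4 + 0.02·908 = 22.16.
Δq = 2866.6667 − 908 = 1958.6667; wedge = 80.92 − 22.16 = 58.76.
The triangle = ½ × 1958.6667 × 58.76 = €57545.63 thousand.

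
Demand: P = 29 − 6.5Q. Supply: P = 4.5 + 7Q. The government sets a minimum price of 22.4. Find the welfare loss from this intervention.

4.31

Competitive equilibrium: 29 − 6.5Q = 4.5 + 7Q → Q* = 1.8148, P* = 17.2037.
At the floor P = 22.4, quantity demanded = (29 − 22.4)/6.5 = 1.0154.
Sellers' marginal cost at Q' = 1.0154: 4.5 + 7·1.0154 = 11.6078.
ΔQ = 1.8148 − 1.0154 = 0.7994; wedge = 22.4 − 11.6078 = 10.7922.
Welfare loss = ½ × 0.7994 × 10.7922 = 4.31.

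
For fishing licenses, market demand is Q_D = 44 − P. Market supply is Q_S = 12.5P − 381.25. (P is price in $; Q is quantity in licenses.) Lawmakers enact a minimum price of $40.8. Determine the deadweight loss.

$46.70

In inverse form: demand P = 44 − Q, supply P = 30.5 + 0.08Q.
Competitive equilibrium: 44 − Q = 30.5 + 0.08Q → Q* = 12.5, P* = 31.5.
At the floor P = 40.8, quantity demanded = (44 − 40.8)/1 = 3.2.
Sellers' marginal cost at Q' = 3.2: 30.5 + 0.08·3.2 = 30.756.
ΔQ = 12.5 − 3.2 = 9.3; wedge = 40.8 − 30.756 = 10.044.
Deadweight loss = ½ × 9.3 × 10.044 = $46.70.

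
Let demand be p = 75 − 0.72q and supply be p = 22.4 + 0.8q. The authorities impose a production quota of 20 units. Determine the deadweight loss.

162.12

Competitive equilibrium: 75 − 0.72q = 22.4 + 0.8q → q* = 34.6053, p* = 50.0842.
At q = 20: demand price = 75 − 0.72·20 = 60.6; supply price = 22.4 + 0.8·20 = 38.4.
Δq = 34.6053 − 20 = 14.6053; wedge = 60.6 − 38.4 = 22.2.
Welfare loss = ½ × 14.6053 × 22.2 = 162.12.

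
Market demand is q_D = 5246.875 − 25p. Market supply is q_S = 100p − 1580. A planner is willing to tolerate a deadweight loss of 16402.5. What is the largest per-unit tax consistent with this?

In inverse form: demand p = 209.875 − 0.04q, supply p = 15.8 + 0.01q.
Competitive equilibrium: 209.875 − 0.04q = 15.8 + 0.01q → q* = 3881.5, p* = 54.615.
A tax t gives Δq = t/0.05 and wedge t, so DWL = t²/0.1.
t²/0.1 = 16402.5 → t² = 1640.25 → t = 40.5.

40.5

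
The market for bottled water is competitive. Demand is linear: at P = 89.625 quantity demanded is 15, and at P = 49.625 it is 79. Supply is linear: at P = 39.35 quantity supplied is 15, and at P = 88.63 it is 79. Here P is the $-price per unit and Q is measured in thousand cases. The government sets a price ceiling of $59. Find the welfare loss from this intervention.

$77.19 thousand

Demand slope = (49.625 − 89.625)/(79 − 15) = −0.625, so P = 99 − 0.625Q.
Supply slope = (88.63 − 39.35)/(79 − 15) = 0.77, so P = 27.8 + 0.77Q.
Competitive equilibrium: 99 − 0.625Q = 27.8 + 0.77Q → Q* = 51.0394, P* = 67.1004.
At the ceiling P = 59, quantity supplied = (59 − 27.8)/0.77 = 40.5195.
Willingness to pay at Q' = 40.5195: 99 − 0.625·40.5195 = 73.6753.
ΔQ = 51.0394 − 40.5195 = 10.5199; wedge = 73.6753 − 59 = 14.6753.
Deadweight loss = ½ × 10.5199 × 14.6753 = $77.19 thousand.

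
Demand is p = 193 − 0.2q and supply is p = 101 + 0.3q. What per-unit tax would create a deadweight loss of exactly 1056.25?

Competitive equilibrium: 193 − 0.2q = 101 + 0.3q → q* = 184, p* = 156.2.
A tax t gives Δq = t/0.5 and wedge t, so DWL = t²/1.
t²/1 = 1056.25 → t² = 1056.25 → t = 32.5.

32.5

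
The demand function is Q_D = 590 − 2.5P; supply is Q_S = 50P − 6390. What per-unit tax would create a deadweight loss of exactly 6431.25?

73.5

In inverse form: demand P = 236 − 0.4Q, supply P = 127.8 + 0.02Q.
Competitive equilibrium: 236 − 0.4Q = 127.8 + 0.02Q → Q* = 257.619, P* = 132.9524.
A tax t gives ΔQ = t/0.42 and wedge t, so DWL = t²/0.84.
t²/0.84 = 6431.25 → t² = 5402.25 → t = 73.5.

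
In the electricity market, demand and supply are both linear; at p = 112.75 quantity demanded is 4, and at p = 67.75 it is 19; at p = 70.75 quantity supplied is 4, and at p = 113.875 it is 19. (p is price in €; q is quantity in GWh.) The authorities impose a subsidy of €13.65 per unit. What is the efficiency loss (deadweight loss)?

Demand slope = (67.75 − 112.75)/(19 − 4) = −3, so p = 124.75 − 3q.
Supply slope = (113.875 − 70.75)/(19 − 4) = 2.875, so p = 59.25 + 2.875q.
Competitive equilibrium: 124.75 − 3q = 59.25 + 2.875q → q* = 11.1489, p* = 91.3032.
The subsidy lowers effective supply by 13.65: p = 45.6 + 2.875q.
New quantity: 124.75 − 3q = 45.6 + 2.875q → q' = 13.4723.
Overproduction Δq = 13.4723 − 11.1489 = 2.3234; wedge = subsidy = 13.65.
The triangle = ½ × 2.3234 × 13.65 = €15.86.

€15.86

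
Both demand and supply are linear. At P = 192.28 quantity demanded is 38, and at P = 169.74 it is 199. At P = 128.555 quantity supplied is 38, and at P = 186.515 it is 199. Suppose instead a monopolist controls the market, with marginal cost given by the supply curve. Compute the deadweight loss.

Demand slope = (169.74 − 192.28)/(199 − 38) = −0.14, so P = 197.6 − 0.14Q.
Supply slope = (186.515 − 128.555)/(199 − 38) = 0.36, so P = 114.875 + 0.36Q.
Competitive equilibrium: 197.6 − 0.14Q = 114.875 + 0.36Q → Q* = 165.45, P* = 174.437.
Marginal revenue: MR = 197.6 − 0.28Q. Set MR = MC: 197.6 − 0.28Q = 114.875 + 0.36Q → Q_m = 129.2578.
Price P_m = 197.6 − 0.14·129.2578 = 179.5039; MC(Q_m) = 114.875 + 0.36·129.2578 = 161.4078.
Competitive Q* = 165.45, so ΔQ = 36.1922; wedge = 179.5039 − 161.4078 = 18.0961.
The triangle = ½ × 36.1922 × 18.0961 = 327.47.

327.47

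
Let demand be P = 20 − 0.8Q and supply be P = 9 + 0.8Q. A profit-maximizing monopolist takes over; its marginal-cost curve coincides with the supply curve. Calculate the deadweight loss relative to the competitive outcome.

4.20

Competitive equilibrium: 20 − 0.8Q = 9 + 0.8Q → Q* = 6.875, P* = 14.5.
Marginal revenue: MR = 20 − 1.6Q. Set MR = MC: 20 − 1.6Q = 9 + 0.8Q → Q_m = 4.5833.
Price P_m = 20 − 0.8·4.5833 = 16.3334; MC(Q_m) = 9 + 0.8·4.5833 = 12.6666.
Competitive Q* = 6.875, so ΔQ = 2.2917; wedge = 16.3334 − 12.6666 = 3.6668.
Deadweight loss = ½ × 2.2917 × 3.6668 = 4.20.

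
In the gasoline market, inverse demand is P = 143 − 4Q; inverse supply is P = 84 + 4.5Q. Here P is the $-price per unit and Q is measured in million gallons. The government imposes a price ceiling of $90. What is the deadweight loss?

$133.65 million

Competitive equilibrium: 143 − 4Q = 84 + 4.5Q → Q* = 6.94118, P* = 115.23529.
At the ceiling P = 90, quantity supplied = (90 − 84)/4.5 = 1.33333.
Willingness to pay at Q' = 1.33333: 143 − 4·1.33333 = 137.66668.
ΔQ = 6.94118 − 1.33333 = 5.60785; wedge = 137.66668 − 90 = 47.66668.
The triangle = ½ × 5.60785 × 47.66668 = $133.65 million.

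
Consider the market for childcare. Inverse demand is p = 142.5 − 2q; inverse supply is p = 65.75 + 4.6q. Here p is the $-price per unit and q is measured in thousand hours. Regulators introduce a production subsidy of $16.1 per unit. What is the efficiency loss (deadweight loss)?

Competitive equilibrium: 142.5 − 2q = 65.75 + 4.6q → q* = 11.6288, p* = 119.2424.
The subsidy lowers effective supply by 16.1: p = 49.65 + 4.6q.
New quantity: 142.5 − 2q = 49.65 + 4.6q → q' = 14.0682.
Overproduction Δq = 14.0682 − 11.6288 = 2.4394; wedge = subsidy = 16.1.
DWL = ½ × 2.4394 × 16.1 = $19.64 thousand.

$19.64 thousand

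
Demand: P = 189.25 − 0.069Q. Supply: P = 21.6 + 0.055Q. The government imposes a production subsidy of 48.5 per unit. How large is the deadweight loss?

9484.88

Competitive equilibrium: 189.25 − 0.069Q = 21.6 + 0.055Q → Q* = 1352.0161, P* = 95.9609.
The subsidy lowers effective supply by 48.5: P = 0.055Q − 26.9.
New quantity: 189.25 − 0.069Q = 0.055Q − 26.9 → Q' = 1743.1452.
Overproduction ΔQ = 1743.1452 − 1352.0161 = 391.1291; wedge = subsidy = 48.5.
Deadweight loss = ½ × 391.1291 × 48.5 = 9484.88.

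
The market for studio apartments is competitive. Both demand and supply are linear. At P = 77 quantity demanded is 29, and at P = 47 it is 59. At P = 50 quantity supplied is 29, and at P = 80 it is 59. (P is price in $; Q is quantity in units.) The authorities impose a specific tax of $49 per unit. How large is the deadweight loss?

$600.25

Demand slope = (47 − 77)/(59 − 29) = −1, so P = 106 − Q.
Supply slope = (80 − 50)/(59 − 29) = 1, so P = 21 + Q.
Competitive equilibrium: 106 − Q = 21 + Q → Q* = 42.5, P* = 63.5.
With the tax, the buyer price exceeds the seller price by 49: (106 − Q) − (21 + Q) = 49 → Q' = 18.
ΔQ = 42.5 − 18 = 24.5; the wedge equals the tax, 49.
Welfare loss = ½ × 24.5 × 49 = $600.25.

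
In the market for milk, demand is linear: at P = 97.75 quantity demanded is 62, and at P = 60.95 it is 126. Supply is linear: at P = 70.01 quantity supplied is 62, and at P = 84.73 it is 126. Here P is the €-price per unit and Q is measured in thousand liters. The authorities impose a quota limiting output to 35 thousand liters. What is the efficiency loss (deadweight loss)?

€1520.36 thousand

Demand slope = (60.95 − 97.75)/(126 − 62) = −0.575, so P = 133.4 − 0.575Q.
Supply slope = (84.73 − 70.01)/(126 − 62) = 0.23, so P = 55.75 + 0.23Q.
Competitive equilibrium: 133.4 − 0.575Q = 55.75 + 0.23Q → Q* = 96.4596, P* = 77.9357.
At Q = 35: demand price = 133.4 − 0.575·35 = 113.275; supply price = 55.75 + 0.23·35 = 63.8.
ΔQ = 96.4596 − 35 = 61.4596; wedge = 113.275 − 63.8 = 49.475.
The triangle = ½ × 61.4596 × 49.475 = €1520.36 thousand.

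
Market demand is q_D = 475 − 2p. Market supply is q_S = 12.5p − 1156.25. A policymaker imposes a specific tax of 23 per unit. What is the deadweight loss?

In inverse form: demand p = 237.5 − 0.5q, supply p = 92.5 + 0.08q.
Competitive equilibrium: 237.5 − 0.5q = 92.5 + 0.08q → q* = 250, p* = 112.5.
With the tax, the buyer price exceeds the seller price by 23: (237.5 − 0.5q) − (92.5 + 0.08q) = 23 → q' = 210.3448.
Δq = 250 − 210.3448 = 39.6552; the wedge equals the tax, 23.
DWL = ½ × 39.6552 × 23 = 456.03.

456.03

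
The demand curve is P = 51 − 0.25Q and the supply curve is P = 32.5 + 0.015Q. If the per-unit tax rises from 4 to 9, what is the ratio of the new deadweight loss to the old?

Competitive equilibrium: 51 − 0.25Q = 32.5 + 0.015Q → Q* = 69.8113, P* = 33.5472.
For a per-unit tax t: ΔQ = t/0.265, so DWL = ½·t·(t/0.265) = t²/0.53.
At t = 4: DWL = 30.189. At t = 9: DWL = 152.830.
Ratio = (9/4)² = 5.0625.

5.0625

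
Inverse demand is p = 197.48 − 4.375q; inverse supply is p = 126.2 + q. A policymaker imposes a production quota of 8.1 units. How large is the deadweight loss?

Competitive equilibrium: 197.48 − 4.375q = 126.2 + q → q* = 13.2614, p* = 139.4614.
At q = 8.1: demand price = 197.48 − 4.375·8.1 = 162.0425; supply price = 126.2 + 1·8.1 = 134.3.
Δq = 13.2614 − 8.1 = 5.1614; wedge = 162.0425 − 134.3 = 27.7425.
DWL = ½ × 5.1614 × 27.7425 = 71.60.

71.60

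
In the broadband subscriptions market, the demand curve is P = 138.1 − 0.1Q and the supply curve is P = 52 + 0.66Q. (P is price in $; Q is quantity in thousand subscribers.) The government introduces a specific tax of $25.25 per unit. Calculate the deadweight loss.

Competitive equilibrium: 138.1 − 0.1Q = 52 + 0.66Q → Q* = 113.2895, P* = 126.7711.
With the tax, the buyer price exceeds the seller price by 25.25: (138.1 − 0.1Q) − (52 + 0.66Q) = 25.25 → Q' = 80.0658.
ΔQ = 113.2895 − 80.0658 = 33.2237; the wedge equals the tax, 25.25.
Deadweight loss = ½ × 33.2237 × 25.25 = $419.45 thousand.

$419.45 thousand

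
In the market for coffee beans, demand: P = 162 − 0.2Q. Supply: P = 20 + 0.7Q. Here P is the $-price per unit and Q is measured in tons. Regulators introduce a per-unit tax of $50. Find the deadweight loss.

Competitive equilibrium: 162 − 0.2Q = 20 + 0.7Q → Q* = 157.7778, P* = 130.4444.
With the tax, the buyer price exceeds the seller price by 50: (162 − 0.2Q) − (20 + 0.7Q) = 50 → Q' = 102.2222.
ΔQ = 157.7778 − 102.2222 = 55.5556; the wedge equals the tax, 50.
Welfare loss = ½ × 55.5556 × 50 = $1388.89.

$1388.89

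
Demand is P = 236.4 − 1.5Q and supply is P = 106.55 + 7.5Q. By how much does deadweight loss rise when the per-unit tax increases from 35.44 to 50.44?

71.57

Competitive equilibrium: 236.4 − 1.5Q = 106.55 + 7.5Q → Q* = 14.4278, P* = 214.7583.
For a per-unit tax t: ΔQ = t/9, so DWL = ½·t·(t/9) = t²/18.
At t = 35.44: DWL = 69.777. At t = 50.44: DWL = 141.344.
Increase = 141.344 − 69.777 = 71.57.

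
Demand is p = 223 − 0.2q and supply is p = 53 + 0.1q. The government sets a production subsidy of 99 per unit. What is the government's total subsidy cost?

Competitive equilibrium: 223 − 0.2q = 53 + 0.1q → q* = 566.6667, p* = 109.6667.
The subsidy lowers effective supply by 99: p = 0.1q − 46.
New quantity: 223 − 0.2q = 0.1q − 46 → q' = 896.6667.
Total subsidy cost = 99 × 896.6667 = 88770.

88770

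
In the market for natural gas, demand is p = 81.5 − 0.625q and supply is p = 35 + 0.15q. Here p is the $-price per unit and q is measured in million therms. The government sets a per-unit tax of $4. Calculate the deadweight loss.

$10.32 million

Competitive equilibrium: 81.5 − 0.625q = 35 + 0.15q → q* = 60, p* = 44.
With the tax, the buyer price exceeds the seller price by 4: (81.5 − 0.625q) − (35 + 0.15q) = 4 → q' = 54.8387.
Δq = 60 − 54.8387 = 5.1613; the wedge equals the tax, 4.
The triangle = ½ × 5.1613 × 4 = $10.32 million.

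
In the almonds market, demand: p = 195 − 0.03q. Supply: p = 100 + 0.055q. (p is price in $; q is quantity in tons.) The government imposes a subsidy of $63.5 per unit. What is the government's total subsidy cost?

Competitive equilibrium: 195 − 0.03q = 100 + 0.055q → q* = 1117.6471, p* = 161.4706.
The subsidy lowers effective supply by 63.5: p = 36.5 + 0.055q.
New quantity: 195 − 0.03q = 36.5 + 0.055q → q' = 1864.7059.
Total subsidy cost = 63.5 × 1864.7059 = $118408.82.

$118408.82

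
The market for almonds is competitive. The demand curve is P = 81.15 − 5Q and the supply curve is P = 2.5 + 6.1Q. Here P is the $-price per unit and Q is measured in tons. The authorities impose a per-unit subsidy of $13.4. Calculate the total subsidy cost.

$111.12

Competitive equilibrium: 81.15 − 5Q = 2.5 + 6.1Q → Q* = 7.0856, P* = 45.7221.
The subsidy lowers effective supply by 13.4: P = 6.1Q − 10.9.
New quantity: 81.15 − 5Q = 6.1Q − 10.9 → Q' = 8.2928.
Total subsidy cost = 13.4 × 8.2928 = $111.12.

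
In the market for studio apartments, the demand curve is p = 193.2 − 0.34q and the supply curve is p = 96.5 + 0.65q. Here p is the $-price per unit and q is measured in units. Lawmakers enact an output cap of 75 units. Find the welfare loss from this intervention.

$254.55

Competitive equilibrium: 193.2 − 0.34q = 96.5 + 0.65q → q* = 97.6768, p* = 159.9899.
At q = 75: demand price = 193.2 − 0.34·75 = 167.7; supply price = 96.5 + 0.65·75 = 145.25.
Δq = 97.6768 − 75 = 22.6768; wedge = 167.7 − 145.25 = 22.45.
The triangle = ½ × 22.6768 × 22.45 = $254.55.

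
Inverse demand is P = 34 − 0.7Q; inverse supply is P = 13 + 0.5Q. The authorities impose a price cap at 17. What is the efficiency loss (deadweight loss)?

Competitive equilibrium: 34 − 0.7Q = 13 + 0.5Q → Q* = 17.5, P* = 21.75.
At the ceiling P = 17, quantity supplied = (17 − 13)/0.5 = 8.
Willingness to pay at Q' = 8: 34 − 0.7·8 = 28.4.
ΔQ = 17.5 − 8 = 9.5; wedge = 28.4 − 17 = 11.4.
Welfare loss = ½ × 9.5 × 11.4 = 54.15.

54.15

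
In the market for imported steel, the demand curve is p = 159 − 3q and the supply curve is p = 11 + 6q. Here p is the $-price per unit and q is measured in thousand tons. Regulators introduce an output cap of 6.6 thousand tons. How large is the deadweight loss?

Competitive equilibrium: 159 − 3q = 11 + 6q → q* = 16.4444, p* = 109.6667.
At q = 6.6: demand price = 159 − 3·6.6 = 139.2; supply price = 11 + 6·6.6 = 50.6.
Δq = 16.4444 − 6.6 = 9.8444; wedge = 139.2 − 50.6 = 88.6.
Welfare loss = ½ × 9.8444 × 88.6 = $436.11 thousand.

$436.11 thousand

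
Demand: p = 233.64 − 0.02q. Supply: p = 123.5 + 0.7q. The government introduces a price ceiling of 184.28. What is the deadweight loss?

1574.99

Competitive equilibrium: 233.64 − 0.02q = 123.5 + 0.7q → q* = 152.9722, p* = 230.5806.
At the ceiling p = 184.28, quantity supplied = (184.28 − 123.5)/0.7 = 86.8286.
Willingness to pay at q' = 86.8286: 233.64 − 0.02·86.8286 = 231.9034.
Δq = 152.9722 − 86.8286 = 66.1436; wedge = 231.9034 − 184.28 = 47.6234.
DWL = ½ × 66.1436 × 47.6234 = 1574.99.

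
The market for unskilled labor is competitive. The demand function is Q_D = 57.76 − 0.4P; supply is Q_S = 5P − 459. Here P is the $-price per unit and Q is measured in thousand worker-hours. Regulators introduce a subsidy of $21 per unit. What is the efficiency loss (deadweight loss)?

$81.67 thousand

In inverse form: demand P = 144.4 − 2.5Q, supply P = 91.8 + 0.2Q.
Competitive equilibrium: 144.4 − 2.5Q = 91.8 + 0.2Q → Q* = 19.4815, P* = 95.6963.
The subsidy lowers effective supply by 21: P = 70.8 + 0.2Q.
New quantity: 144.4 − 2.5Q = 70.8 + 0.2Q → Q' = 27.2593.
Overproduction ΔQ = 27.2593 − 19.4815 = 7.7778; wedge = subsidy = 21.
The triangle = ½ × 7.7778 × 21 = $81.67 thousand.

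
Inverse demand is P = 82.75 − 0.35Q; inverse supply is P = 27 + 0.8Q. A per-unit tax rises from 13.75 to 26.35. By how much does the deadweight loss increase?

Competitive equilibrium: 82.75 − 0.35Q = 27 + 0.8Q → Q* = 48.4783, P* = 65.7826.
For a per-unit tax t: ΔQ = t/1.15, so DWL = ½·t·(t/1.15) = t²/2.3.
At t = 13.75: DWL = 82.201. At t = 26.35: DWL = 301.879.
Increase = 301.879 − 82.201 = 219.68.

219.68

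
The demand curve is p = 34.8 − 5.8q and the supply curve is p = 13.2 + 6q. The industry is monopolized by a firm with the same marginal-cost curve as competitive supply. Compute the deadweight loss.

2.15

Competitive equilibrium: 34.8 − 5.8q = 13.2 + 6q → q* = 1.8305, p* = 24.1831.
Marginal revenue: MR = 34.8 − 11.6q. Set MR = MC: 34.8 − 11.6q = 13.2 + 6q → q_m = 1.2273.
Price p_m = 34.8 − 5.8·1.2273 = 27.6817; MC(q_m) = 13.2 + 6·1.2273 = 20.5638.
Competitive q* = 1.8305, so Δq = 0.6032; wedge = 27.6817 − 20.5638 = 7.1179.
Deadweight loss = ½ × 0.6032 × 7.1179 = 2.15.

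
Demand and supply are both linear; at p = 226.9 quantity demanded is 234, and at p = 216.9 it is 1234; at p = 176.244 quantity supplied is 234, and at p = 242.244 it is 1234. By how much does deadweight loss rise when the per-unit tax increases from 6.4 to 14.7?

1152.17

Demand slope = (216.9 − 226.9)/(1234 − 234) = −0.01, so p = 229.24 − 0.01q.
Supply slope = (242.244 − 176.244)/(1234 − 234) = 0.066, so p = 160.8 + 0.066q.
Competitive equilibrium: 229.24 − 0.01q = 160.8 + 0.066q → q* = 900.5263, p* = 220.2347.
For a per-unit tax t: Δq = t/0.076, so DWL = ½·t·(t/0.076) = t²/0.152.
At t = 6.4: DWL = 269.474. At t = 14.7: DWL = 1421.645.
Increase = 1421.645 − 269.474 = 1152.17.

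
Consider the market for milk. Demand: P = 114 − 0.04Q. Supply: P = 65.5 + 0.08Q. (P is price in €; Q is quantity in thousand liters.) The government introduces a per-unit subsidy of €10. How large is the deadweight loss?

€416.67 thousand

Competitive equilibrium: 114 − 0.04Q = 65.5 + 0.08Q → Q* = 404.1667, P* = 97.8333.
The subsidy lowers effective supply by 10: P = 55.5 + 0.08Q.
New quantity: 114 − 0.04Q = 55.5 + 0.08Q → Q' = 487.5.
Overproduction ΔQ = 487.5 − 404.1667 = 83.3333; wedge = subsidy = 10.
The triangle = ½ × 83.3333 × 10 = €416.67 thousand.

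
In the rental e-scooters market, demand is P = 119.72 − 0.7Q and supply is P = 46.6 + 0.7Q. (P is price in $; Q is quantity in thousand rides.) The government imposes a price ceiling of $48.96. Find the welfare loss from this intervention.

Competitive equilibrium: 119.72 − 0.7Q = 46.6 + 0.7Q → Q* = 52.22857, P* = 83.16.
At the ceiling P = 48.96, quantity supplied = (48.96 − 46.6)/0.7 = 3.37143.
Willingness to pay at Q' = 3.37143: 119.72 − 0.7·3.37143 = 117.36.
ΔQ = 52.22857 − 3.37143 = 48.85714; wedge = 117.36 − 48.96 = 68.4.
The triangle = ½ × 48.85714 × 68.4 = $1670.91 thousand.

$1670.91 thousand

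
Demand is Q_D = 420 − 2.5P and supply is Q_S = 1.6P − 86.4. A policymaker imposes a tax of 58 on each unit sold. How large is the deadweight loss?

1640.98

In inverse form: demand P = 168 − 0.4Q, supply P = 54 + 0.625Q.
Competitive equilibrium: 168 − 0.4Q = 54 + 0.625Q → Q* = 111.2195, P* = 123.5122.
With the tax, the buyer price exceeds the seller price by 58: (168 − 0.4Q) − (54 + 0.625Q) = 58 → Q' = 54.6341.
ΔQ = 111.2195 − 54.6341 = 56.5854; the wedge equals the tax, 58.
DWL = ½ × 56.5854 × 58 = 1640.98.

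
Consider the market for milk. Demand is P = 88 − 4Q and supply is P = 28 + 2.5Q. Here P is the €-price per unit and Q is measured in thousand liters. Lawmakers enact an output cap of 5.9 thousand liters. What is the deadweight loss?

€36.06 thousand

Competitive equilibrium: 88 − 4Q = 28 + 2.5Q → Q* = 9.2308, P* = 51.0769.
At Q = 5.9: demand price = 88 − 4·5.9 = 64.4; supply price = 28 + 2.5·5.9 = 42.75.
ΔQ = 9.2308 − 5.9 = 3.3308; wedge = 64.4 − 42.75 = 21.65.
Deadweight loss = ½ × 3.3308 × 21.65 = €36.06 thousand.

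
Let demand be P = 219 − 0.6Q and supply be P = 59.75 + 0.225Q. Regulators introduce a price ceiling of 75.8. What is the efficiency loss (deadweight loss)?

Competitive equilibrium: 219 − 0.6Q = 59.75 + 0.225Q → Q* = 193.0303, P* = 103.1818.
At the ceiling P = 75.8, quantity supplied = (75.8 − 59.75)/0.225 = 71.3333.
Willingness to pay at Q' = 71.3333: 219 − 0.6·71.3333 = 176.2.
ΔQ = 193.0303 − 71.3333 = 121.697; wedge = 176.2 − 75.8 = 100.4.
Deadweight loss = ½ × 121.697 × 100.4 = 6109.19.

6109.19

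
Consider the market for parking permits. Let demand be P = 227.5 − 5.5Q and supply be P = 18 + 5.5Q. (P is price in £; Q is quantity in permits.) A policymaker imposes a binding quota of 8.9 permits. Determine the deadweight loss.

Competitive equilibrium: 227.5 − 5.5Q = 18 + 5.5Q → Q* = 19.0455, P* = 122.75.
At Q = 8.9: demand price = 227.5 − 5.5·8.9 = 178.55; supply price = 18 + 5.5·8.9 = 66.95.
ΔQ = 19.0455 − 8.9 = 10.1455; wedge = 178.55 − 66.95 = 111.6.
Deadweight loss = ½ × 10.1455 × 111.6 = £566.12.

£566.12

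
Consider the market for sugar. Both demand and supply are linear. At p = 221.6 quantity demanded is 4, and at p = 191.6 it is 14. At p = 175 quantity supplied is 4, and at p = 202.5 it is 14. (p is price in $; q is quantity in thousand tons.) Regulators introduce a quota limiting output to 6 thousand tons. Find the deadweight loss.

Demand slope = (191.6 − 221.6)/(14 − 4) = −3, so p = 233.6 − 3q.
Supply slope = (202.5 − 175)/(14 − 4) = 2.75, so p = 164 + 2.75q.
Competitive equilibrium: 233.6 − 3q = 164 + 2.75q → q* = 12.1043, p* = 197.287.
At q = 6: demand price = 233.6 − 3·6 = 215.6; supply price = 164 + 2.75·6 = 180.5.
Δq = 12.1043 − 6 = 6.1043; wedge = 215.6 − 180.5 = 35.1.
Welfare loss = ½ × 6.1043 × 35.1 = $107.13 thousand.

$107.13 thousand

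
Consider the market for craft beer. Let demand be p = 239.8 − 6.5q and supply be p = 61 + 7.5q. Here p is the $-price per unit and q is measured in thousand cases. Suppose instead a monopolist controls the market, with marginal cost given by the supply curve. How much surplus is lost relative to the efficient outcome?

Competitive equilibrium: 239.8 − 6.5q = 61 + 7.5q → q* = 12.77143, p* = 156.78571.
Marginal revenue: MR = 239.8 − 13q. Set MR = MC: 239.8 − 13q = 61 + 7.5q → q_m = 8.72195.
Price p_m = 239.8 − 6.5·8.72195 = 183.10733; MC(q_m) = 61 + 7.5·8.72195 = 126.41463.
Competitive q* = 12.77143, so Δq = 4.04948; wedge = 183.10733 − 126.41463 = 56.6927.
Deadweight loss = ½ × 4.04948 × 56.6927 = $114.79 thousand.

$114.79 thousand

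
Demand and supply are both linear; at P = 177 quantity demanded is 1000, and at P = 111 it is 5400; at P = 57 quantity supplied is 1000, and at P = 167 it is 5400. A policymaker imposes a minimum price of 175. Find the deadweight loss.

164355.56

Demand slope = (111 − 177)/(5400 − 1000) = −0.015, so P = 192 − 0.015Q.
Supply slope = (167 − 57)/(5400 − 1000) = 0.025, so P = 32 + 0.025Q.
Competitive equilibrium: 192 − 0.015Q = 32 + 0.025Q → Q* = 4000, P* = 132.
At the floor P = 175, quantity demanded = (192 − 175)/0.015 = 1133.33333.
Sellers' marginal cost at Q' = 1133.33333: 32 + 0.025·1133.33333 = 60.33333.
ΔQ = 4000 − 1133.33333 = 2866.66667; wedge = 175 − 60.33333 = 114.66667.
Deadweight loss = ½ × 2866.66667 × 114.66667 = 164355.56.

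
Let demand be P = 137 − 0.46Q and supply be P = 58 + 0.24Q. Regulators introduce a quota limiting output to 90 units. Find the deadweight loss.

182.86

Competitive equilibrium: 137 − 0.46Q = 58 + 0.24Q → Q* = 112.8571, P* = 85.0857.
At Q = 90: demand price = 137 − 0.46·90 = 95.6; supply price = 58 + 0.24·90 = 79.6.
ΔQ = 112.8571 − 90 = 22.8571; wedge = 95.6 − 79.6 = 16.
The triangle = ½ × 22.8571 × 16 = 182.86.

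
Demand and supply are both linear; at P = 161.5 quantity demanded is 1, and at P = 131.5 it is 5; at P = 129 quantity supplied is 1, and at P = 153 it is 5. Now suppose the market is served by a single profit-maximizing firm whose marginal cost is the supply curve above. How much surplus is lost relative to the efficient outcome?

10

Demand slope = (131.5 − 161.5)/(5 − 1) = −7.5, so P = 169 − 7.5Q.
Supply slope = (153 − 129)/(5 − 1) = 6, so P = 123 + 6Q.
Competitive equilibrium: 169 − 7.5Q = 123 + 6Q → Q* = 3.4074, P* = 143.4444.
Marginal revenue: MR = 169 − 15Q. Set MR = MC: 169 − 15Q = 123 + 6Q → Q_m = 2.1905.
Price P_m = 169 − 7.5·2.1905 = 152.5713; MC(Q_m) = 123 + 6·2.1905 = 136.143.
Competitive Q* = 3.4074, so ΔQ = 1.2169; wedge = 152.5713 − 136.143 = 16.4283.
Deadweight loss = ½ × 1.2169 × 16.4283 = 10.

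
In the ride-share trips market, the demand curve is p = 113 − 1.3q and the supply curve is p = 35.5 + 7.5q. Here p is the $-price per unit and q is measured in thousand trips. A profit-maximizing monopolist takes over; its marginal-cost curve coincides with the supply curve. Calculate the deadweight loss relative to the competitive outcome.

Competitive equilibrium: 113 − 1.3q = 35.5 + 7.5q → q* = 8.8068, p* = 101.5511.
Marginal revenue: MR = 113 − 2.6q. Set MR = MC: 113 − 2.6q = 35.5 + 7.5q → q_m = 7.6733.
Price p_m = 113 − 1.3·7.6733 = 103.0247; MC(q_m) = 35.5 + 7.5·7.6733 = 93.0498.
Competitive q* = 8.8068, so Δq = 1.1335; wedge = 103.0247 − 93.0498 = 9.9749.
Deadweight loss = ½ × 1.1335 × 9.9749 = $5.65 thousand.

$5.65 thousand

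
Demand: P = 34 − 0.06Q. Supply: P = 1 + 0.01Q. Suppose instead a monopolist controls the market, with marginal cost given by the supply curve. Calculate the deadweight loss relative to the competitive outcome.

Competitive equilibrium: 34 − 0.06Q = 1 + 0.01Q → Q* = 471.4286, P* = 5.7143.
Marginal revenue: MR = 34 − 0.12Q. Set MR = MC: 34 − 0.12Q = 1 + 0.01Q → Q_m = 253.8462.
Price P_m = 34 − 0.06·253.8462 = 18.7692; MC(Q_m) = 1 + 0.01·253.8462 = 3.5385.
Competitive Q* = 471.4286, so ΔQ = 217.5824; wedge = 18.7692 − 3.5385 = 15.2307.
Deadweight loss = ½ × 217.5824 × 15.2307 = 1656.97.

1656.97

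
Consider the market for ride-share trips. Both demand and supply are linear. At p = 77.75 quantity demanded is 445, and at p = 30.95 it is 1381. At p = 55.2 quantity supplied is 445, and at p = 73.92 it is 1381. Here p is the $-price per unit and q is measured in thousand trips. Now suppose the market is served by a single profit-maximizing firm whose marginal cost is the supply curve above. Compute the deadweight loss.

Demand slope = (30.95 − 77.75)/(1381 − 445) = −0.05, so p = 100 − 0.05q.
Supply slope = (73.92 − 55.2)/(1381 − 445) = 0.02, so p = 46.3 + 0.02q.
Competitive equilibrium: 100 − 0.05q = 46.3 + 0.02q → q* = 767.1429, p* = 61.6429.
Marginal revenue: MR = 100 − 0.1q. Set MR = MC: 100 − 0.1q = 46.3 + 0.02q → q_m = 447.5.
Price p_m = 100 − 0.05·447.5 = 77.625; MC(q_m) = 46.3 + 0.02·447.5 = 55.25.
Competitive q* = 767.1429, so Δq = 319.6429; wedge = 77.625 − 55.25 = 22.375.
The triangle = ½ × 319.6429 × 22.375 = $3576 thousand.

$3576 thousand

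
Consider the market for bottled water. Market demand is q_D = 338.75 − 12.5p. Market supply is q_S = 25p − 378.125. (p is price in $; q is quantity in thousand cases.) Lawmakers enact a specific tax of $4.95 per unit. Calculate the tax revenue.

$289.78 thousand

In inverse form: demand p = 27.1 − 0.08q, supply p = 15.125 + 0.04q.
Competitive equilibrium: 27.1 − 0.08q = 15.125 + 0.04q → q* = 99.7917, p* = 19.1167.
With the tax, the buyer price exceeds the seller price by 4.95: (27.1 − 0.08q) − (15.125 + 0.04q) = 4.95 → q' = 58.5417.
Tax revenue = 4.95 × 58.5417 = $289.78 thousand.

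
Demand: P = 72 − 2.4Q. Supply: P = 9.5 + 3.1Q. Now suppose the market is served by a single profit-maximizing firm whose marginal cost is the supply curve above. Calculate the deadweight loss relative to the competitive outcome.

32.77

Competitive equilibrium: 72 − 2.4Q = 9.5 + 3.1Q → Q* = 11.3636, P* = 44.7273.
Marginal revenue: MR = 72 − 4.8Q. Set MR = MC: 72 − 4.8Q = 9.5 + 3.1Q → Q_m = 7.9114.
Price P_m = 72 − 2.4·7.9114 = 53.0126; MC(Q_m) = 9.5 + 3.1·7.9114 = 34.0253.
Competitive Q* = 11.3636, so ΔQ = 3.4522; wedge = 53.0126 − 34.0253 = 18.9873.
The triangle = ½ × 3.4522 × 18.9873 = 32.77.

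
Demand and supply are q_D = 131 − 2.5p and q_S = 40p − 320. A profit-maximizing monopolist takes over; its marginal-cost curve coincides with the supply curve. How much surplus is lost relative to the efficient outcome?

In inverse form: demand p = 52.4 − 0.4q, supply p = 8 + 0.025q.
Competitive equilibrium: 52.4 − 0.4q = 8 + 0.025q → q* = 104.4706, p* = 10.6118.
Marginal revenue: MR = 52.4 − 0.8q. Set MR = MC: 52.4 − 0.8q = 8 + 0.025q → q_m = 53.8182.
Price p_m = 52.4 − 0.4·53.8182 = 30.8727; MC(q_m) = 8 + 0.025·53.8182 = 9.3455.
Competitive q* = 104.4706, so Δq = 50.6524; wedge = 30.8727 − 9.3455 = 21.5272.
Deadweight loss = ½ × 50.6524 × 21.5272 = 545.20.

545.20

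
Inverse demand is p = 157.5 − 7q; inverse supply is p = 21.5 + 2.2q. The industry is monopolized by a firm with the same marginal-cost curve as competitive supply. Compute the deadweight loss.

187.68

Competitive equilibrium: 157.5 − 7q = 21.5 + 2.2q → q* = 14.7826, p* = 54.0217.
Marginal revenue: MR = 157.5 − 14q. Set MR = MC: 157.5 − 14q = 21.5 + 2.2q → q_m = 8.3951.
Price p_m = 157.5 − 7·8.3951 = 98.7343; MC(q_m) = 21.5 + 2.2·8.3951 = 39.9692.
Competitive q* = 14.7826, so Δq = 6.3875; wedge = 98.7343 − 39.9692 = 58.7651.
DWL = ½ × 6.3875 × 58.7651 = 187.68.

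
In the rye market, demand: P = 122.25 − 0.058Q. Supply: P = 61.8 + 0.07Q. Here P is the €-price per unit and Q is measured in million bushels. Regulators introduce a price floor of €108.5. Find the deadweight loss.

Competitive equilibrium: 122.25 − 0.058Q = 61.8 + 0.07Q → Q* = 472.2656, P* = 94.8586.
At the floor P = 108.5, quantity demanded = (122.25 − 108.5)/0.058 = 237.069.
Sellers' marginal cost at Q' = 237.069: 61.8 + 0.07·237.069 = 78.3948.
ΔQ = 472.2656 − 237.069 = 235.1966; wedge = 108.5 − 78.3948 = 30.1052.
Deadweight loss = ½ × 235.1966 × 30.1052 = €3540.32 million.

€3540.32 million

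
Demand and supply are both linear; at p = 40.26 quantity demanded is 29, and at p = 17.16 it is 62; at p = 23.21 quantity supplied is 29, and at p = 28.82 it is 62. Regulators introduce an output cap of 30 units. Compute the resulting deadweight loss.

150.46

Demand slope = (17.16 − 40.26)/(62 − 29) = −0.7, so p = 60.56 − 0.7q.
Supply slope = (28.82 − 23.21)/(62 − 29) = 0.17, so p = 18.28 + 0.17q.
Competitive equilibrium: 60.56 − 0.7q = 18.28 + 0.17q → q* = 48.5977, p* = 26.5416.
At q = 30: demand price = 60.56 − 0.7·30 = 39.56; supply price = 18.28 + 0.17·30 = 23.38.
Δq = 48.5977 − 30 = 18.5977; wedge = 39.56 − 23.38 = 16.18.
The triangle = ½ × 18.5977 × 16.18 = 150.46.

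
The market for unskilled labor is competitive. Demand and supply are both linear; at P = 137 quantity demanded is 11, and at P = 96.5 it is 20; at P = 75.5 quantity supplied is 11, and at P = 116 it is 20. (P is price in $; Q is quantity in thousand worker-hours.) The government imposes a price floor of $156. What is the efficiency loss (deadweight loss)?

Demand slope = (96.5 − 137)/(20 − 11) = −4.5, so P = 186.5 − 4.5Q.
Supply slope = (116 − 75.5)/(20 − 11) = 4.5, so P = 26 + 4.5Q.
Competitive equilibrium: 186.5 − 4.5Q = 26 + 4.5Q → Q* = 17.8333, P* = 106.25.
At the floor P = 156, quantity demanded = (186.5 − 156)/4.5 = 6.7778.
Sellers' marginal cost at Q' = 6.7778: 26 + 4.5·6.7778 = 56.5001.
ΔQ = 17.8333 − 6.7778 = 11.0555; wedge = 156 − 56.5001 = 99.4999.
Welfare loss = ½ × 11.0555 × 99.4999 = $550.01 thousand.

$550.01 thousand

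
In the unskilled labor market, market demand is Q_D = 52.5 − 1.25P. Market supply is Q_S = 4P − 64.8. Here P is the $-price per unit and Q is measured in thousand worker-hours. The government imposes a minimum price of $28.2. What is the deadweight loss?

In inverse form: demand P = 42 − 0.8Q, supply P = 16.2 + 0.25Q.
Competitive equilibrium: 42 − 0.8Q = 16.2 + 0.25Q → Q* = 24.5714, P* = 22.3429.
At the floor P = 28.2, quantity demanded = (42 − 28.2)/0.8 = 17.25.
Sellers' marginal cost at Q' = 17.25: 16.2 + 0.25·17.25 = 20.5125.
ΔQ = 24.5714 − 17.25 = 7.3214; wedge = 28.2 − 20.5125 = 7.6875.
The triangle = ½ × 7.3214 × 7.6875 = $28.14 thousand.

$28.14 thousand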